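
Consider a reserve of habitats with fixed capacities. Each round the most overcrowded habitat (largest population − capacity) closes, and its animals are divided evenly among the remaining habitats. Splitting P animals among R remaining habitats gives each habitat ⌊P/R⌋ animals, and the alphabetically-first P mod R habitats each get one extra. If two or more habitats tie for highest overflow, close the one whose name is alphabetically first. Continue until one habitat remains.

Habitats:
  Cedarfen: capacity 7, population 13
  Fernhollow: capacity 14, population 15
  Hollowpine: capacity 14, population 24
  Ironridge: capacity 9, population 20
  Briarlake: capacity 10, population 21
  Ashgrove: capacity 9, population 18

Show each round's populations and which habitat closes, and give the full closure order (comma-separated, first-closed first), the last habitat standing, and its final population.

Round 1: Ashgrove=18 Briarlake=21 Cedarfen=13 Fernhollow=15 Hollowpine=24 Ironridge=20 → close Briarlake (overflow 11)
  21÷5 = 4 each, +1 to first 1
Round 2: Ashgrove=23 Cedarfen=17 Fernhollow=19 Hollowpine=28 Ironridge=24 → close Ironridge (overflow 15)
  24÷4 = 6 each, +1 to first 0
Round 3: Ashgrove=29 Cedarfen=23 Fernhollow=25 Hollowpine=34 → close Ashgrove (overflow 20)
  29÷3 = 9 each, +1 to first 2
Round 4: Cedarfen=33 Fernhollow=35 Hollowpine=43 → close Hollowpine (overflow 29)
  43÷2 = 21 each, +1 to first 1
Round 5: Cedarfen=55 Fernhollow=56 → close Cedarfen (overflow 48)
  55÷1 = 55 each, +1 to first 0

Closure order: Briarlake, Ironridge, Ashgrove, Hollowpine, Cedarfen
Last habitat: Fernhollow with 111 animals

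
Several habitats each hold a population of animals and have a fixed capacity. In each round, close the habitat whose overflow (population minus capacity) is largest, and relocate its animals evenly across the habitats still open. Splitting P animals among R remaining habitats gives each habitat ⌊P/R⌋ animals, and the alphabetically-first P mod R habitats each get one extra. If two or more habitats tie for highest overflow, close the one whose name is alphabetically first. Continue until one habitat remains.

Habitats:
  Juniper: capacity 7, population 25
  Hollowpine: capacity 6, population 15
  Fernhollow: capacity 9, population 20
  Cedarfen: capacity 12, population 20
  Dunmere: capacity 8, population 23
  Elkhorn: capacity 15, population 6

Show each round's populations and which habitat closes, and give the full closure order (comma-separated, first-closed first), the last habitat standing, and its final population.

Closure order: Juniper, Dunmere, Fernhollow, Cedarfen, Hollowpine
Last habitat: Elkhorn with 109 animals

Round 1: Cedarfen=20 Dunmere=23 Elkhorn=6 Fernhollow=20 Hollowpine=15 Juniper=25 → close Juniper (overflow 18)
  25÷5 = 5 each, +1 to first 0
Round 2: Cedarfen=25 Dunmere=28 Elkhorn=11 Fernhollow=25 Hollowpine=20 → close Dunmere (overflow 20)
  28÷4 = 7 each, +1 to first 0
Round 3: Cedarfen=32 Elkhorn=18 Fernhollow=32 Hollowpine=27 → close Fernhollow (overflow 23)
  32÷3 = 10 each, +1 to first 2
Round 4: Cedarfen=43 Elkhorn=29 Hollowpine=37 → close Cedarfen (overflow 31)
  43÷2 = 21 each, +1 to first 1
Round 5: Elkhorn=51 Hollowpine=58 → close Hollowpine (overflow 52)
  58÷1 = 58 each, +1 to first 0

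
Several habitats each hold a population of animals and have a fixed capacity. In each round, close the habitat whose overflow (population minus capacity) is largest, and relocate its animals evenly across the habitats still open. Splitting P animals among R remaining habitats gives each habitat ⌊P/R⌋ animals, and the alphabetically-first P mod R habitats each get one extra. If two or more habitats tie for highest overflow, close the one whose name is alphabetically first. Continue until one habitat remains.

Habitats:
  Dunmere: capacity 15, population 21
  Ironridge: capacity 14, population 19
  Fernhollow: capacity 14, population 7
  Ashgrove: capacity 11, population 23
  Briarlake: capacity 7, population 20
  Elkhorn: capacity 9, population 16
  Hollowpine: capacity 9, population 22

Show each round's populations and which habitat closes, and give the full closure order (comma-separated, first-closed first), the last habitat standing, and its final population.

Closure order: Briarlake, Ashgrove, Hollowpine, Dunmere, Elkhorn, Ironridge
Last habitat: Fernhollow with 128 animals

Round 1: Ashgrove=23 Briarlake=20 Dunmere=21 Elkhorn=16 Fernhollow=7 Hollowpine=22 Ironridge=19 → close Briarlake (overflow 13)
  20÷6 = 3 each, +1 to first 2
Round 2: Ashgrove=27 Dunmere=25 Elkhorn=19 Fernhollow=10 Hollowpine=25 Ironridge=22 → close Ashgrove (overflow 16)
  27÷5 = 5 each, +1 to first 2
Round 3: Dunmere=31 Elkhorn=25 Fernhollow=15 Hollowpine=30 Ironridge=27 → close Hollowpine (overflow 21)
  30÷4 = 7 each, +1 to first 2
Round 4: Dunmere=39 Elkhorn=33 Fernhollow=22 Ironridge=34 → close Dunmere (overflow 24)
  39÷3 = 13 each, +1 to first 0
Round 5: Elkhorn=46 Fernhollow=35 Ironridge=47 → close Elkhorn (overflow 37)
  46÷2 = 23 each, +1 to first 0
Round 6: Fernhollow=58 Ironridge=70 → close Ironridge (overflow 56)
  70÷1 = 70 each, +1 to first 0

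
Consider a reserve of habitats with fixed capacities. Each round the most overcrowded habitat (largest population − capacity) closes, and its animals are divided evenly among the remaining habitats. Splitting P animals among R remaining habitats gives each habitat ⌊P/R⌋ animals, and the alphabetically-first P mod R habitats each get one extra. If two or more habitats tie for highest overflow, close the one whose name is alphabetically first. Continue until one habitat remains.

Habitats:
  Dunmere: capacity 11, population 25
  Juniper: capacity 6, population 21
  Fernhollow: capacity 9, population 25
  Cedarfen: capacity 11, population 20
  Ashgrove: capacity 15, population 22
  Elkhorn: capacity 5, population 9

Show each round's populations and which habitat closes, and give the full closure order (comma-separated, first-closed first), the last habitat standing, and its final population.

Closure order: Fernhollow, Juniper, Dunmere, Cedarfen, Ashgrove
Last habitat: Elkhorn with 122 animals

Round 1: Ashgrove=22 Cedarfen=20 Dunmere=25 Elkhorn=9 Fernhollow=25 Juniper=21 → close Fernhollow (overflow 16)
  25÷5 = 5 each, +1 to first 0
Round 2: Ashgrove=27 Cedarfen=25 Dunmere=30 Elkhorn=14 Juniper=26 → close Juniper (overflow 20)
  26÷4 = 6 each, +1 to first 2
Round 3: Ashgrove=34 Cedarfen=32 Dunmere=36 Elkhorn=20 → close Dunmere (overflow 25)
  36÷3 = 12 each, +1 to first 0
Round 4: Ashgrove=46 Cedarfen=44 Elkhorn=32 → close Cedarfen (overflow 33)
  44÷2 = 22 each, +1 to first 0
Round 5: Ashgrove=68 Elkhorn=54 → close Ashgrove (overflow 53)
  68÷1 = 68 each, +1 to first 0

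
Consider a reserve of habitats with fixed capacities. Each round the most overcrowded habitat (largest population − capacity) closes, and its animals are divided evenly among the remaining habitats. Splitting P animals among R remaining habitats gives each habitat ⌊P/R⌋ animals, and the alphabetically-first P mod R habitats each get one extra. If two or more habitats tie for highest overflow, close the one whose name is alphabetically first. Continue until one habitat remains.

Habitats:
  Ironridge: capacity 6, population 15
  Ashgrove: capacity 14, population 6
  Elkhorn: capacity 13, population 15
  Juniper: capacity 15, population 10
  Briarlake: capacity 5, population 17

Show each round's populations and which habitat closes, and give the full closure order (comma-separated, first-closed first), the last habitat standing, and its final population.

Round 1: Ashgrove=6 Briarlake=17 Elkhorn=15 Ironridge=15 Juniper=10 → close Briarlake (overflow 12)
  17÷4 = 4 each, +1 to first 1
Round 2: Ashgrove=11 Elkhorn=19 Ironridge=19 Juniper=14 → close Ironridge (overflow 13)
  19÷3 = 6 each, +1 to first 1
Round 3: Ashgrove=18 Elkhorn=25 Juniper=20 → close Elkhorn (overflow 12)
  25÷2 = 12 each, +1 to first 1
Round 4: Ashgrove=31 Juniper=32 → close Ashgrove (overflow 17)
  31÷1 = 31 each, +1 to first 0

Closure order: Briarlake, Ironridge, Elkhorn, Ashgrove
Last habitat: Juniper with 63 animals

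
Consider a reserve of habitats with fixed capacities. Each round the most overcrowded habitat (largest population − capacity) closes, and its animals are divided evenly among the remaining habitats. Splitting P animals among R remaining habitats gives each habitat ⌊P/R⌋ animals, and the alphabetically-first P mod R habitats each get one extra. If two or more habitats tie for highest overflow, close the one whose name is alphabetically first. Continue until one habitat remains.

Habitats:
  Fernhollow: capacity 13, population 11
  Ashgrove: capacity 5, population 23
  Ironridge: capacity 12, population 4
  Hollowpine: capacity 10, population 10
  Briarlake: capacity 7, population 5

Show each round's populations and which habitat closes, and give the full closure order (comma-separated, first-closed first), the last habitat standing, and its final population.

Round 1: Ashgrove=23 Briarlake=5 Fernhollow=11 Hollowpine=10 Ironridge=4 → close Ashgrove (overflow 18)
  23÷4 = 5 each, +1 to first 3
Round 2: Briarlake=11 Fernhollow=17 Hollowpine=16 Ironridge=9 → close Hollowpine (overflow 6)
  16÷3 = 5 each, +1 to first 1
Round 3: Briarlake=17 Fernhollow=22 Ironridge=14 → close Briarlake (overflow 10)
  17÷2 = 8 each, +1 to first 1
Round 4: Fernhollow=31 Ironridge=22 → close Fernhollow (overflow 18)
  31÷1 = 31 each, +1 to first 0

Closure order: Ashgrove, Hollowpine, Briarlake, Fernhollow
Last habitat: Ironridge with 53 animals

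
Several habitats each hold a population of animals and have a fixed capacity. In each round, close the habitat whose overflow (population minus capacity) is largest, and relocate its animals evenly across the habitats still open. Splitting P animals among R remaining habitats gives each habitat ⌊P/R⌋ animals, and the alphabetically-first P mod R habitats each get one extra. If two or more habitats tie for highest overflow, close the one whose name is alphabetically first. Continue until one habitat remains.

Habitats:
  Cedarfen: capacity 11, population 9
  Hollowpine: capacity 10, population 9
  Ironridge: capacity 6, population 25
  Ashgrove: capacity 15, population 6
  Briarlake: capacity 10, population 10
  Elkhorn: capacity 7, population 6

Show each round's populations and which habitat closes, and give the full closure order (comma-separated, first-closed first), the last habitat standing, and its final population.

Closure order: Ironridge, Briarlake, Elkhorn, Cedarfen, Hollowpine
Last habitat: Ashgrove with 65 animals

Round 1: Ashgrove=6 Briarlake=10 Cedarfen=9 Elkhorn=6 Hollowpine=9 Ironridge=25 → close Ironridge (overflow 19)
  25÷5 = 5 each, +1 to first 0
Round 2: Ashgrove=11 Briarlake=15 Cedarfen=14 Elkhorn=11 Hollowpine=14 → close Briarlake (overflow 5)
  15÷4 = 3 each, +1 to first 3
Round 3: Ashgrove=15 Cedarfen=18 Elkhorn=15 Hollowpine=17 → close Elkhorn (overflow 8)
  15÷3 = 5 each, +1 to first 0
Round 4: Ashgrove=20 Cedarfen=23 Hollowpine=22 → close Cedarfen (overflow 12)
  23÷2 = 11 each, +1 to first 1
Round 5: Ashgrove=32 Hollowpine=33 → close Hollowpine (overflow 23)
  33÷1 = 33 each, +1 to first 0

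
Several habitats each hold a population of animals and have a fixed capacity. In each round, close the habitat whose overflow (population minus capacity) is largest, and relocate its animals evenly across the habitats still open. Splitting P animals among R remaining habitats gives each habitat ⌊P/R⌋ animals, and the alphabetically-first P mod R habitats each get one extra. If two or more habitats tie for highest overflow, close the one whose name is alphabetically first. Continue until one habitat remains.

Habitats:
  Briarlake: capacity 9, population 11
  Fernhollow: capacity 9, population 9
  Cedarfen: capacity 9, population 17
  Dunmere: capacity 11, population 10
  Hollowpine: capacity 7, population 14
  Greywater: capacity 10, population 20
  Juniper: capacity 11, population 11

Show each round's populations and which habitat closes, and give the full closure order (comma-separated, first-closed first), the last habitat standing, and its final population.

Round 1: Briarlake=11 Cedarfen=17 Dunmere=10 Fernhollow=9 Greywater=20 Hollowpine=14 Juniper=11 → close Greywater (overflow 10)
  20÷6 = 3 each, +1 to first 2
Round 2: Briarlake=15 Cedarfen=21 Dunmere=13 Fernhollow=12 Hollowpine=17 Juniper=14 → close Cedarfen (overflow 12)
  21÷5 = 4 each, +1 to first 1
Round 3: Briarlake=20 Dunmere=17 Fernhollow=16 Hollowpine=21 Juniper=18 → close Hollowpine (overflow 14)
  21÷4 = 5 each, +1 to first 1
Round 4: Briarlake=26 Dunmere=22 Fernhollow=21 Juniper=23 → close Briarlake (overflow 17)
  26÷3 = 8 each, +1 to first 2
Round 5: Dunmere=31 Fernhollow=30 Juniper=31 → close Fernhollow (overflow 21)
  30÷2 = 15 each, +1 to first 0
Round 6: Dunmere=46 Juniper=46 → close Dunmere (overflow 35)
  46÷1 = 46 each, +1 to first 0

Closure order: Greywater, Cedarfen, Hollowpine, Briarlake, Fernhollow, Dunmere
Last habitat: Juniper with 92 animals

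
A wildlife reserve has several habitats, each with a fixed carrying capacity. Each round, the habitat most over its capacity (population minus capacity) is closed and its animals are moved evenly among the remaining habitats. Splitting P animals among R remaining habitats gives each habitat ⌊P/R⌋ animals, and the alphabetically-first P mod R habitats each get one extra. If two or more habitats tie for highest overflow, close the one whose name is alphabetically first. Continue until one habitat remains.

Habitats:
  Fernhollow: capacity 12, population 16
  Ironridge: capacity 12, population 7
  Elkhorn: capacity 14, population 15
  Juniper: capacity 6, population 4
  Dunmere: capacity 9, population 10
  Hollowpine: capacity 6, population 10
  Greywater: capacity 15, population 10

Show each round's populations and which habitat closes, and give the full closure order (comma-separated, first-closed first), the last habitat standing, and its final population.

Closure order: Fernhollow, Hollowpine, Dunmere, Elkhorn, Greywater, Juniper
Last habitat: Ironridge with 72 animals

Round 1: Dunmere=10 Elkhorn=15 Fernhollow=16 Greywater=10 Hollowpine=10 Ironridge=7 Juniper=4 → close Fernhollow (overflow 4)
  16÷6 = 2 each, +1 to first 4
Round 2: Dunmere=13 Elkhorn=18 Greywater=13 Hollowpine=13 Ironridge=9 Juniper=6 → close Hollowpine (overflow 7)
  13÷5 = 2 each, +1 to first 3
Round 3: Dunmere=16 Elkhorn=21 Greywater=16 Ironridge=11 Juniper=8 → close Dunmere (overflow 7)
  16÷4 = 4 each, +1 to first 0
Round 4: Elkhorn=25 Greywater=20 Ironridge=15 Juniper=12 → close Elkhorn (overflow 11)
  25÷3 = 8 each, +1 to first 1
Round 5: Greywater=29 Ironridge=23 Juniper=20 → close Greywater (overflow 14)
  29÷2 = 14 each, +1 to first 1
Round 6: Ironridge=38 Juniper=34 → close Juniper (overflow 28)
  34÷1 = 34 each, +1 to first 0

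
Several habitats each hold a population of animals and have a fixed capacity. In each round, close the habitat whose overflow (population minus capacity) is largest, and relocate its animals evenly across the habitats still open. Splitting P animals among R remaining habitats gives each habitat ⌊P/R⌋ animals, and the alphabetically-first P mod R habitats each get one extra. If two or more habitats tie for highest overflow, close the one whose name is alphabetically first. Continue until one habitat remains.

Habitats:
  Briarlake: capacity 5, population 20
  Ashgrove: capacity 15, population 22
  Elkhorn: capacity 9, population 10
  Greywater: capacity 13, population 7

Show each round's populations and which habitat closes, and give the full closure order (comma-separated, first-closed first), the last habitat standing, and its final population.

Round 1: Ashgrove=22 Briarlake=20 Elkhorn=10 Greywater=7 → close Briarlake (overflow 15)
  20÷3 = 6 each, +1 to first 2
Round 2: Ashgrove=29 Elkhorn=17 Greywater=13 → close Ashgrove (overflow 14)
  29÷2 = 14 each, +1 to first 1
Round 3: Elkhorn=32 Greywater=27 → close Elkhorn (overflow 23)
  32÷1 = 32 each, +1 to first 0

Closure order: Briarlake, Ashgrove, Elkhorn
Last habitat: Greywater with 59 animals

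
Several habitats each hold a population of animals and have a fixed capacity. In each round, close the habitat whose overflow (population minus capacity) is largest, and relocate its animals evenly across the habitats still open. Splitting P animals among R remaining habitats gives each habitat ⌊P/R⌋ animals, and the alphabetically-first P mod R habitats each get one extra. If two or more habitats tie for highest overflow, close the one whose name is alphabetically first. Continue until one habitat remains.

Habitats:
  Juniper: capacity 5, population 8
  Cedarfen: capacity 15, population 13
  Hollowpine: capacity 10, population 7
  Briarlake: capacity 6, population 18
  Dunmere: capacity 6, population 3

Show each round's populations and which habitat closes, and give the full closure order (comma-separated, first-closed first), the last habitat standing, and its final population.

Closure order: Briarlake, Juniper, Cedarfen, Dunmere
Last habitat: Hollowpine with 49 animals

Round 1: Briarlake=18 Cedarfen=13 Dunmere=3 Hollowpine=7 Juniper=8 → close Briarlake (overflow 12)
  18÷4 = 4 each, +1 to first 2
Round 2: Cedarfen=18 Dunmere=8 Hollowpine=11 Juniper=12 → close Juniper (overflow 7)
  12÷3 = 4 each, +1 to first 0
Round 3: Cedarfen=22 Dunmere=12 Hollowpine=15 → close Cedarfen (overflow 7)
  22÷2 = 11 each, +1 to first 0
Round 4: Dunmere=23 Hollowpine=26 → close Dunmere (overflow 17)
  23÷1 = 23 each, +1 to first 0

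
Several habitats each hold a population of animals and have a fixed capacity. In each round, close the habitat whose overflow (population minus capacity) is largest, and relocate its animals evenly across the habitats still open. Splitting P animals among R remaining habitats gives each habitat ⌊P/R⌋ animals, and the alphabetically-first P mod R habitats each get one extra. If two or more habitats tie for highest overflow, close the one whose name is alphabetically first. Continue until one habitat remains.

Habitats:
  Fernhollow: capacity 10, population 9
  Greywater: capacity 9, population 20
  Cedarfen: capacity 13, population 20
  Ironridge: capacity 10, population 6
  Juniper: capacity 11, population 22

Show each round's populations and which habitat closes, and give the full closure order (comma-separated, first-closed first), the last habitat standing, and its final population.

Closure order: Greywater, Juniper, Cedarfen, Fernhollow
Last habitat: Ironridge with 77 animals

Round 1: Cedarfen=20 Fernhollow=9 Greywater=20 Ironridge=6 Juniper=22 → close Greywater (overflow 11)
  20÷4 = 5 each, +1 to first 0
Round 2: Cedarfen=25 Fernhollow=14 Ironridge=11 Juniper=27 → close Juniper (overflow 16)
  27÷3 = 9 each, +1 to first 0
Round 3: Cedarfen=34 Fernhollow=23 Ironridge=20 → close Cedarfen (overflow 21)
  34÷2 = 17 each, +1 to first 0
Round 4: Fernhollow=40 Ironridge=37 → close Fernhollow (overflow 30)
  40÷1 = 40 each, +1 to first 0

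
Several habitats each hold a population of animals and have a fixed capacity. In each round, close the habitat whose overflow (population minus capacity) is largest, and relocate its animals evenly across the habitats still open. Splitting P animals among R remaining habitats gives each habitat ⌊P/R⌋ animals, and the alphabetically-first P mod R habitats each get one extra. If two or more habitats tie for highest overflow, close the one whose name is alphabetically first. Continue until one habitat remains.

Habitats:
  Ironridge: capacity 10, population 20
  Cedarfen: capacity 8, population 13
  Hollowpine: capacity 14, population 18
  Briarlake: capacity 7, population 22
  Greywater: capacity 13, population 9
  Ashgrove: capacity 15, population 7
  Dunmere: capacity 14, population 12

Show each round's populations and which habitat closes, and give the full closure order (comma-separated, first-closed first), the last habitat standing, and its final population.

Round 1: Ashgrove=7 Briarlake=22 Cedarfen=13 Dunmere=12 Greywater=9 Hollowpine=18 Ironridge=20 → close Briarlake (overflow 15)
  22÷6 = 3 each, +1 to first 4
Round 2: Ashgrove=11 Cedarfen=17 Dunmere=16 Greywater=13 Hollowpine=21 Ironridge=23 → close Ironridge (overflow 13)
  23÷5 = 4 each, +1 to first 3
Round 3: Ashgrove=16 Cedarfen=22 Dunmere=21 Greywater=17 Hollowpine=25 → close Cedarfen (overflow 14)
  22÷4 = 5 each, +1 to first 2
Round 4: Ashgrove=22 Dunmere=27 Greywater=22 Hollowpine=30 → close Hollowpine (overflow 16)
  30÷3 = 10 each, +1 to first 0
Round 5: Ashgrove=32 Dunmere=37 Greywater=32 → close Dunmere (overflow 23)
  37÷2 = 18 each, +1 to first 1
Round 6: Ashgrove=51 Greywater=50 → close Greywater (overflow 37)
  50÷1 = 50 each, +1 to first 0

Closure order: Briarlake, Ironridge, Cedarfen, Hollowpine, Dunmere, Greywater
Last habitat: Ashgrove with 101 animals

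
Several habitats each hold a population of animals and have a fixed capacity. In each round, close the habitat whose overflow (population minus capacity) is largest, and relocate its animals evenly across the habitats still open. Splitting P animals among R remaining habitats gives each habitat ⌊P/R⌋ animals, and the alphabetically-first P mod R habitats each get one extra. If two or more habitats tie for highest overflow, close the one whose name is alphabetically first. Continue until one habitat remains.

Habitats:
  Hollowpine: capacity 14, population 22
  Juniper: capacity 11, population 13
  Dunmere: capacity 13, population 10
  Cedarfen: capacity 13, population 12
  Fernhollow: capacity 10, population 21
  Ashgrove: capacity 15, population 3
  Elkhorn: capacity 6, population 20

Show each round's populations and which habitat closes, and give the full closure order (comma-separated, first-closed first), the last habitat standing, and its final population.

Closure order: Elkhorn, Fernhollow, Hollowpine, Cedarfen, Juniper, Dunmere
Last habitat: Ashgrove with 101 animals

Round 1: Ashgrove=3 Cedarfen=12 Dunmere=10 Elkhorn=20 Fernhollow=21 Hollowpine=22 Juniper=13 → close Elkhorn (overflow 14)
  20÷6 = 3 each, +1 to first 2
Round 2: Ashgrove=7 Cedarfen=16 Dunmere=13 Fernhollow=24 Hollowpine=25 Juniper=16 → close Fernhollow (overflow 14)
  24÷5 = 4 each, +1 to first 4
Round 3: Ashgrove=12 Cedarfen=21 Dunmere=18 Hollowpine=30 Juniper=20 → close Hollowpine (overflow 16)
  30÷4 = 7 each, +1 to first 2
Round 4: Ashgrove=20 Cedarfen=29 Dunmere=25 Juniper=27 → close Cedarfen (overflow 16)
  29÷3 = 9 each, +1 to first 2
Round 5: Ashgrove=30 Dunmere=35 Juniper=36 → close Juniper (overflow 25)
  36÷2 = 18 each, +1 to first 0
Round 6: Ashgrove=48 Dunmere=53 → close Dunmere (overflow 40)
  53÷1 = 53 each, +1 to first 0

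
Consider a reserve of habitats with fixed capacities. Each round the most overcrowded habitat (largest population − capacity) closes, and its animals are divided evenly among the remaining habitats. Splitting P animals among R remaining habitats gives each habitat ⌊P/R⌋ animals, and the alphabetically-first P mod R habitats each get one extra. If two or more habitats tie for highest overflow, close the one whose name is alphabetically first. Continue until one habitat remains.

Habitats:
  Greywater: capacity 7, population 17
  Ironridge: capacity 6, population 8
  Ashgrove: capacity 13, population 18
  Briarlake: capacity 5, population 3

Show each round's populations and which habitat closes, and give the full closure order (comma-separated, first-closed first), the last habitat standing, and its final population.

Closure order: Greywater, Ashgrove, Ironridge
Last habitat: Briarlake with 46 animals

Round 1: Ashgrove=18 Briarlake=3 Greywater=17 Ironridge=8 → close Greywater (overflow 10)
  17÷3 = 5 each, +1 to first 2
Round 2: Ashgrove=24 Briarlake=9 Ironridge=13 → close Ashgrove (overflow 11)
  24÷2 = 12 each, +1 to first 0
Round 3: Briarlake=21 Ironridge=25 → close Ironridge (overflow 19)
  25÷1 = 25 each, +1 to first 0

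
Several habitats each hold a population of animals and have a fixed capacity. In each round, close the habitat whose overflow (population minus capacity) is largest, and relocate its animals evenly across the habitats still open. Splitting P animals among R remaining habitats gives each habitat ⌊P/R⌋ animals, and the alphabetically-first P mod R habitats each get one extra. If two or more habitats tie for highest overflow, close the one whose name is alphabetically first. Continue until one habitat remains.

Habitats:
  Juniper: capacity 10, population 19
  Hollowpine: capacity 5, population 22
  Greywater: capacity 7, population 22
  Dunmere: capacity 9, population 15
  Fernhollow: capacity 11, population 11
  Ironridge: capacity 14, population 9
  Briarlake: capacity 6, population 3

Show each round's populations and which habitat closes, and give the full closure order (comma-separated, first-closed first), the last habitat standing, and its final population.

Closure order: Hollowpine, Greywater, Juniper, Dunmere, Fernhollow, Briarlake
Last habitat: Ironridge with 101 animals

Round 1: Briarlake=3 Dunmere=15 Fernhollow=11 Greywater=22 Hollowpine=22 Ironridge=9 Juniper=19 → close Hollowpine (overflow 17)
  22÷6 = 3 each, +1 to first 4
Round 2: Briarlake=7 Dunmere=19 Fernhollow=15 Greywater=26 Ironridge=12 Juniper=22 → close Greywater (overflow 19)
  26÷5 = 5 each, +1 to first 1
Round 3: Briarlake=13 Dunmere=24 Fernhollow=20 Ironridge=17 Juniper=27 → close Juniper (overflow 17)
  27÷4 = 6 each, +1 to first 3
Round 4: Briarlake=20 Dunmere=31 Fernhollow=27 Ironridge=23 → close Dunmere (overflow 22)
  31÷3 = 10 each, +1 to first 1
Round 5: Briarlake=31 Fernhollow=37 Ironridge=33 → close Fernhollow (overflow 26)
  37÷2 = 18 each, +1 to first 1
Round 6: Briarlake=50 Ironridge=51 → close Briarlake (overflow 44)
  50÷1 = 50 each, +1 to first 0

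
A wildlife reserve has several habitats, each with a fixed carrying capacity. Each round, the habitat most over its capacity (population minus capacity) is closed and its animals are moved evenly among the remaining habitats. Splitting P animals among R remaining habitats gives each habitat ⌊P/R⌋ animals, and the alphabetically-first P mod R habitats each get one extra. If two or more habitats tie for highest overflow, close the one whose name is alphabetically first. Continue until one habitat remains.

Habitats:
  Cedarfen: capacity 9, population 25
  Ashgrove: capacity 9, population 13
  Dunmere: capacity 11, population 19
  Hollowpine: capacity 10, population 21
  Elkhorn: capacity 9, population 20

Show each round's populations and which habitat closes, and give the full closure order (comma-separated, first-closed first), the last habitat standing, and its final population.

Closure order: Cedarfen, Elkhorn, Hollowpine, Dunmere
Last habitat: Ashgrove with 98 animals

Round 1: Ashgrove=13 Cedarfen=25 Dunmere=19 Elkhorn=20 Hollowpine=21 → close Cedarfen (overflow 16)
  25÷4 = 6 each, +1 to first 1
Round 2: Ashgrove=20 Dunmere=25 Elkhorn=26 Hollowpine=27 → close Elkhorn (overflow 17)
  26÷3 = 8 each, +1 to first 2
Round 3: Ashgrove=29 Dunmere=34 Hollowpine=35 → close Hollowpine (overflow 25)
  35÷2 = 17 each, +1 to first 1
Round 4: Ashgrove=47 Dunmere=51 → close Dunmere (overflow 40)
  51÷1 = 51 each, +1 to first 0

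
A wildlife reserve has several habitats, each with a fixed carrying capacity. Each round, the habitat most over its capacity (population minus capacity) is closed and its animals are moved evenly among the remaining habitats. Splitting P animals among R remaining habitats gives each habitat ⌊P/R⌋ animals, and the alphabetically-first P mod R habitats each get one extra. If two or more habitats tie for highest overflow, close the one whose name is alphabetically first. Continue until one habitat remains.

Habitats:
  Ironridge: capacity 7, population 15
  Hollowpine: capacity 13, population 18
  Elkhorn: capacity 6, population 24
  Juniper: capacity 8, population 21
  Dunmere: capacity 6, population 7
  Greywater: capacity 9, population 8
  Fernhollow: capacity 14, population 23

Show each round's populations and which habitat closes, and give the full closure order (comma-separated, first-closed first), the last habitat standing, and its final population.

Round 1: Dunmere=7 Elkhorn=24 Fernhollow=23 Greywater=8 Hollowpine=18 Ironridge=15 Juniper=21 → close Elkhorn (overflow 18)
  24÷6 = 4 each, +1 to first 0
Round 2: Dunmere=11 Fernhollow=27 Greywater=12 Hollowpine=22 Ironridge=19 Juniper=25 → close Juniper (overflow 17)
  25÷5 = 5 each, +1 to first 0
Round 3: Dunmere=16 Fernhollow=32 Greywater=17 Hollowpine=27 Ironridge=24 → close Fernhollow (overflow 18)
  32÷4 = 8 each, +1 to first 0
Round 4: Dunmere=24 Greywater=25 Hollowpine=35 Ironridge=32 → close Ironridge (overflow 25)
  32÷3 = 10 each, +1 to first 2
Round 5: Dunmere=35 Greywater=36 Hollowpine=45 → close Hollowpine (overflow 32)
  45÷2 = 22 each, +1 to first 1
Round 6: Dunmere=58 Greywater=58 → close Dunmere (overflow 52)
  58÷1 = 58 each, +1 to first 0

Closure order: Elkhorn, Juniper, Fernhollow, Ironridge, Hollowpine, Dunmere
Last habitat: Greywater with 116 animals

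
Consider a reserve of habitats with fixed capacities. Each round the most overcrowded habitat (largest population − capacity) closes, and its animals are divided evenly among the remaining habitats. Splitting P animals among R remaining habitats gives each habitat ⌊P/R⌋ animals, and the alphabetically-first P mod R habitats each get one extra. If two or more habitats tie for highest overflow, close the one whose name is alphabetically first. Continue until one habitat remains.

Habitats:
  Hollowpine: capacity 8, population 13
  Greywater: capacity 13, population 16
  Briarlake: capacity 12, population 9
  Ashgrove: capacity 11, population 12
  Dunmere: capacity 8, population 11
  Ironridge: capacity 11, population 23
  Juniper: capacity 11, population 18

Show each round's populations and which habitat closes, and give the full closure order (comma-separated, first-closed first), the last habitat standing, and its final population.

Round 1: Ashgrove=12 Briarlake=9 Dunmere=11 Greywater=16 Hollowpine=13 Ironridge=23 Juniper=18 → close Ironridge (overflow 12)
  23÷6 = 3 each, +1 to first 5
Round 2: Ashgrove=16 Briarlake=13 Dunmere=15 Greywater=20 Hollowpine=17 Juniper=21 → close Juniper (overflow 10)
  21÷5 = 4 each, +1 to first 1
Round 3: Ashgrove=21 Briarlake=17 Dunmere=19 Greywater=24 Hollowpine=21 → close Hollowpine (overflow 13)
  21÷4 = 5 each, +1 to first 1
Round 4: Ashgrove=27 Briarlake=22 Dunmere=24 Greywater=29 → close Ashgrove (overflow 16)
  27÷3 = 9 each, +1 to first 0
Round 5: Briarlake=31 Dunmere=33 Greywater=38 → close Dunmere (overflow 25)
  33÷2 = 16 each, +1 to first 1
Round 6: Briarlake=48 Greywater=54 → close Greywater (overflow 41)
  54÷1 = 54 each, +1 to first 0

Closure order: Ironridge, Juniper, Hollowpine, Ashgrove, Dunmere, Greywater
Last habitat: Briarlake with 102 animals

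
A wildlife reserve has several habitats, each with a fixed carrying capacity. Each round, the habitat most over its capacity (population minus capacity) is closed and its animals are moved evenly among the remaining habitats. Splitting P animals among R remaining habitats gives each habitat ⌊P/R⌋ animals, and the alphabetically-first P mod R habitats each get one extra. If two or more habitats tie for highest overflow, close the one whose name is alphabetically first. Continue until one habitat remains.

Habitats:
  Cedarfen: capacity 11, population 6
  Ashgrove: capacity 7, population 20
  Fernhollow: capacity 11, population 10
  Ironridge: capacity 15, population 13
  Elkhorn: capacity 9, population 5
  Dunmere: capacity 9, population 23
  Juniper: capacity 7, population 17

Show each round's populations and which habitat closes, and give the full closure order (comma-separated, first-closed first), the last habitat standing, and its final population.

Closure order: Dunmere, Ashgrove, Juniper, Fernhollow, Ironridge, Cedarfen
Last habitat: Elkhorn with 94 animals

Round 1: Ashgrove=20 Cedarfen=6 Dunmere=23 Elkhorn=5 Fernhollow=10 Ironridge=13 Juniper=17 → close Dunmere (overflow 14)
  23÷6 = 3 each, +1 to first 5
Round 2: Ashgrove=24 Cedarfen=10 Elkhorn=9 Fernhollow=14 Ironridge=17 Juniper=20 → close Ashgrove (overflow 17)
  24÷5 = 4 each, +1 to first 4
Round 3: Cedarfen=15 Elkhorn=14 Fernhollow=19 Ironridge=22 Juniper=24 → close Juniper (overflow 17)
  24÷4 = 6 each, +1 to first 0
Round 4: Cedarfen=21 Elkhorn=20 Fernhollow=25 Ironridge=28 → close Fernhollow (overflow 14)
  25÷3 = 8 each, +1 to first 1
Round 5: Cedarfen=30 Elkhorn=28 Ironridge=36 → close Ironridge (overflow 21)
  36÷2 = 18 each, +1 to first 0
Round 6: Cedarfen=48 Elkhorn=46 → close Cedarfen (overflow 37)
  48÷1 = 48 each, +1 to first 0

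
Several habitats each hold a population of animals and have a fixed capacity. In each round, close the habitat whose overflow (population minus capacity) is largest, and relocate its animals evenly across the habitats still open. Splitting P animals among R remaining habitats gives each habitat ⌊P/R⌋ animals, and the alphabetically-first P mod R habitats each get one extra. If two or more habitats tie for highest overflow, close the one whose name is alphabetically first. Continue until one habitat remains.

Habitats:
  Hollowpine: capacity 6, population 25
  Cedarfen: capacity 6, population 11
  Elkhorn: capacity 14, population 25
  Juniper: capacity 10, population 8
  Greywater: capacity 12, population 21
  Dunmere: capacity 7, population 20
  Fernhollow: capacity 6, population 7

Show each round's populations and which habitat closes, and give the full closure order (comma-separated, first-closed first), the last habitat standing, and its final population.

Closure order: Hollowpine, Dunmere, Elkhorn, Greywater, Cedarfen, Fernhollow
Last habitat: Juniper with 117 animals

Round 1: Cedarfen=11 Dunmere=20 Elkhorn=25 Fernhollow=7 Greywater=21 Hollowpine=25 Juniper=8 → close Hollowpine (overflow 19)
  25÷6 = 4 each, +1 to first 1
Round 2: Cedarfen=16 Dunmere=24 Elkhorn=29 Fernhollow=11 Greywater=25 Juniper=12 → close Dunmere (overflow 17)
  24÷5 = 4 each, +1 to first 4
Round 3: Cedarfen=21 Elkhorn=34 Fernhollow=16 Greywater=30 Juniper=16 → close Elkhorn (overflow 20)
  34÷4 = 8 each, +1 to first 2
Round 4: Cedarfen=30 Fernhollow=25 Greywater=38 Juniper=24 → close Greywater (overflow 26)
  38÷3 = 12 each, +1 to first 2
Round 5: Cedarfen=43 Fernhollow=38 Juniper=36 → close Cedarfen (overflow 37)
  43÷2 = 21 each, +1 to first 1
Round 6: Fernhollow=60 Juniper=57 → close Fernhollow (overflow 54)
  60÷1 = 60 each, +1 to first 0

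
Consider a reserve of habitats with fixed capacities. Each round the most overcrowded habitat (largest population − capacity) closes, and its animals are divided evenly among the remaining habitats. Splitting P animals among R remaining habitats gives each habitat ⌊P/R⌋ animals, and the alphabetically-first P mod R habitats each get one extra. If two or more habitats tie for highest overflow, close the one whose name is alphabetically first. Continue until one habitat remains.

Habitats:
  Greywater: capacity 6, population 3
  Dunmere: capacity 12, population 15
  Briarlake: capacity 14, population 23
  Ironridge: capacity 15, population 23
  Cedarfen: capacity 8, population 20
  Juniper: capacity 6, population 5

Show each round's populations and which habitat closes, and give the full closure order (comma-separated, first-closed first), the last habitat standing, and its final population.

Closure order: Cedarfen, Briarlake, Ironridge, Dunmere, Juniper
Last habitat: Greywater with 89 animals

Round 1: Briarlake=23 Cedarfen=20 Dunmere=15 Greywater=3 Ironridge=23 Juniper=5 → close Cedarfen (overflow 12)
  20÷5 = 4 each, +1 to first 0
Round 2: Briarlake=27 Dunmere=19 Greywater=7 Ironridge=27 Juniper=9 → close Briarlake (overflow 13)
  27÷4 = 6 each, +1 to first 3
Round 3: Dunmere=26 Greywater=14 Ironridge=34 Juniper=15 → close Ironridge (overflow 19)
  34÷3 = 11 each, +1 to first 1
Round 4: Dunmere=38 Greywater=25 Juniper=26 → close Dunmere (overflow 26)
  38÷2 = 19 each, +1 to first 0
Round 5: Greywater=44 Juniper=45 → close Juniper (overflow 39)
  45÷1 = 45 each, +1 to first 0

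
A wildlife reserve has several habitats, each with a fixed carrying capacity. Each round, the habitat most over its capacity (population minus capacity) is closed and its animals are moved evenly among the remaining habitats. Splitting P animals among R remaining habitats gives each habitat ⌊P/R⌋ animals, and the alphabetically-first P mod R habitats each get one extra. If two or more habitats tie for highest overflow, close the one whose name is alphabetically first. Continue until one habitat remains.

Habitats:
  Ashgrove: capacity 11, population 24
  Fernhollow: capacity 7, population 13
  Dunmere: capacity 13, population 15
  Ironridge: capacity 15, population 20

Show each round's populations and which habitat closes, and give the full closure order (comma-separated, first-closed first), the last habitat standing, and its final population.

Round 1: Ashgrove=24 Dunmere=15 Fernhollow=13 Ironridge=20 → close Ashgrove (overflow 13)
  24÷3 = 8 each, +1 to first 0
Round 2: Dunmere=23 Fernhollow=21 Ironridge=28 → close Fernhollow (overflow 14)
  21÷2 = 10 each, +1 to first 1
Round 3: Dunmere=34 Ironridge=38 → close Ironridge (overflow 23)
  38÷1 = 38 each, +1 to first 0

Closure order: Ashgrove, Fernhollow, Ironridge
Last habitat: Dunmere with 72 animals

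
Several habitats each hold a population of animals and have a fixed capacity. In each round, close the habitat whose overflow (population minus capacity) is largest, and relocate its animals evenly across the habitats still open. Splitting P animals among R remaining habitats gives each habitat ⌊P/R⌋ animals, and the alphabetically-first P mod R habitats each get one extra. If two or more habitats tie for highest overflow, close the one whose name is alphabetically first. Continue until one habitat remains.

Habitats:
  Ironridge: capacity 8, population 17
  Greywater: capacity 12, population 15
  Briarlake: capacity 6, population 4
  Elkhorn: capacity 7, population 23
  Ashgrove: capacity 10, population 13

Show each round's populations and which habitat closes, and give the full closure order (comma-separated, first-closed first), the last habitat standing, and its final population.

Closure order: Elkhorn, Ironridge, Ashgrove, Greywater
Last habitat: Briarlake with 72 animals

Round 1: Ashgrove=13 Briarlake=4 Elkhorn=23 Greywater=15 Ironridge=17 → close Elkhorn (overflow 16)
  23÷4 = 5 each, +1 to first 3
Round 2: Ashgrove=19 Briarlake=10 Greywater=21 Ironridge=22 → close Ironridge (overflow 14)
  22÷3 = 7 each, +1 to first 1
Round 3: Ashgrove=27 Briarlake=17 Greywater=28 → close Ashgrove (overflow 17)
  27÷2 = 13 each, +1 to first 1
Round 4: Briarlake=31 Greywater=41 → close Greywater (overflow 29)
  41÷1 = 41 each, +1 to first 0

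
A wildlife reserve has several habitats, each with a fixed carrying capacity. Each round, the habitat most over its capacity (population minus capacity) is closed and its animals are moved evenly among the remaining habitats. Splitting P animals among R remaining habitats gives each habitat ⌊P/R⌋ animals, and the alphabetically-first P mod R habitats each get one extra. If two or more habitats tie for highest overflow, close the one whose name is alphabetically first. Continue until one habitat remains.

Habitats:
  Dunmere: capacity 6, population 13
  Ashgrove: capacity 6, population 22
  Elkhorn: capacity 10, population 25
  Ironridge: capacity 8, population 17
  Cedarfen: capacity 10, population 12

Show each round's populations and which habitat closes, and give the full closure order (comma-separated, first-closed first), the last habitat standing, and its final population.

Round 1: Ashgrove=22 Cedarfen=12 Dunmere=13 Elkhorn=25 Ironridge=17 → close Ashgrove (overflow 16)
  22÷4 = 5 each, +1 to first 2
Round 2: Cedarfen=18 Dunmere=19 Elkhorn=30 Ironridge=22 → close Elkhorn (overflow 20)
  30÷3 = 10 each, +1 to first 0
Round 3: Cedarfen=28 Dunmere=29 Ironridge=32 → close Ironridge (overflow 24)
  32÷2 = 16 each, +1 to first 0
Round 4: Cedarfen=44 Dunmere=45 → close Dunmere (overflow 39)
  45÷1 = 45 each, +1 to first 0

Closure order: Ashgrove, Elkhorn, Ironridge, Dunmere
Last habitat: Cedarfen with 89 animals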